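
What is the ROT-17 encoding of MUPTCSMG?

M(12): 12+17=29≡3 → D
U(20): 20+17=37≡11 → L
P(15): 15+17=32≡6 → G
T(19): 19+17=36≡10 → K
C(2): 2+17=19 → T
S(18): 18+17=35≡9 → J
M(12): 12+17=29≡3 → D
G(6): 6+17=23 → X

DLGKTJDX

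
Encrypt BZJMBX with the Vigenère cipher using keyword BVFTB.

Repeat the key across the message: BVFTBB
B(1)+B(1): 2 → C
Z(25)+V(21): 46≡20 → U
J(9)+F(5): 14 → O
M(12)+T(19): 31≡5 → F
B(1)+B(1): 2 → C
X(23)+B(1): 24 → Y

CUOFCY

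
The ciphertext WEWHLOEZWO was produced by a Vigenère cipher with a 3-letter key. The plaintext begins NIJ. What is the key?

JWN

Subtract each crib letter from the matching ciphertext letter (mod 26):
W(22)−N(13)=9 → J
E(4)−I(8)=-4≡22 → W
W(22)−J(9)=13 → N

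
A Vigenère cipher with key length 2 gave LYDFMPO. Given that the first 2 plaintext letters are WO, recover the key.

Subtract each crib letter from the matching ciphertext letter (mod 26):
L(11)−W(22)=-11≡15 → P
Y(24)−O(14)=10 → K

PK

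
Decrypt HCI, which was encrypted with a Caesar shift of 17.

H(7): 7−17=-10≡16 → Q
C(2): 2−17=-15≡11 → L
I(8): 8−17=-9≡17 → R

QLR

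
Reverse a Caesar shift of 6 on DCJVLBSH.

XWDPFVMB

D(3): 3−6=-3≡23 → X
C(2): 2−6=-4≡22 → W
J(9): 9−6=3 → D
V(21): 21−6=15 → P
L(11): 11−6=5 → F
B(1): 1−6=-5≡21 → V
S(18): 18−6=12 → M
H(7): 7−6=1 → B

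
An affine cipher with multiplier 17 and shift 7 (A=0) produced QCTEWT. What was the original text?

ZPQJHQ

The inverse of 17 mod 26 is 23, since 17·23=391≡1. Apply D(y)=23·(y−7) mod 26:
Q(16): 23·(16−7)=207≡25 → Z
C(2): 23·(2−7)=-115≡15 → P
T(19): 23·(19−7)=276≡16 → Q
E(4): 23·(4−7)=-69≡9 → J
W(22): 23·(22−7)=345≡7 → H
T(19): 23·(19−7)=276≡16 → Q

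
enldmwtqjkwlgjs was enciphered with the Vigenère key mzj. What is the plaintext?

socrnnhrayxcukj

Repeat the key across the ciphertext: mzjmzjmzjmzjmzj
e(4)−m(12): -8≡18 → s
n(13)−z(25): -12≡14 → o
l(11)−j(9): 2 → c
d(3)−m(12): -9≡17 → r
m(12)−z(25): -13≡13 → n
w(22)−j(9): 13 → n
t(19)−m(12): 7 → h
q(16)−z(25): -9≡17 → r
j(9)−j(9): 0 → a
k(10)−m(12): -2≡24 → y
w(22)−z(25): -3≡23 → x
l(11)−j(9): 2 → c
g(6)−m(12): -6≡20 → u
j(9)−z(25): -16≡10 → k
s(18)−j(9): 9 → j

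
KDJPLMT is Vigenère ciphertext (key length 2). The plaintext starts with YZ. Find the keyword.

ME

Subtract each crib letter from the matching ciphertext letter (mod 26):
K(10)−Y(24)=-14≡12 → M
D(3)−Z(25)=-22≡4 → E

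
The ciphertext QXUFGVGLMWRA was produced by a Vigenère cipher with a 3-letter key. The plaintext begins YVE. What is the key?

SCQ

Subtract each crib letter from the matching ciphertext letter (mod 26):
Q(16)−Y(24)=-8≡18 → S
X(23)−V(21)=2 → C
U(20)−E(4)=16 → Q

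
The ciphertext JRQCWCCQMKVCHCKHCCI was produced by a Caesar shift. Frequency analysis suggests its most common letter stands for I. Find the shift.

20

The most frequent ciphertext letter is C (appears 7 times).
C is position 2; I is position 8.
Shift = -6≡20.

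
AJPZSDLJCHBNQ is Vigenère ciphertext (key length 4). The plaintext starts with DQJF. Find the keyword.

XTGU

Subtract each crib letter from the matching ciphertext letter (mod 26):
A(0)−D(3)=-3≡23 → X
J(9)−Q(16)=-7≡19 → T
P(15)−J(9)=6 → G
Z(25)−F(5)=20 → U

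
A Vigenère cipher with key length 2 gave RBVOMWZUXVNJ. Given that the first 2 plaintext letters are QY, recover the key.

Subtract each crib letter from the matching ciphertext letter (mod 26):
R(17)−Q(16)=1 → B
B(1)−Y(24)=-23≡3 → D

BD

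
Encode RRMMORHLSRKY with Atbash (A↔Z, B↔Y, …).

IINNLISOHIPB

R(17) → I(8)
R(17) → I(8)
M(12) → N(13)
M(12) → N(13)
O(14) → L(11)
R(17) → I(8)
H(7) → S(18)
L(11) → O(14)
S(18) → H(7)
R(17) → I(8)
K(10) → P(15)
Y(24) → B(1)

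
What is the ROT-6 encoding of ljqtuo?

rpwzau

l(11): 11+6=17 → r
j(9): 9+6=15 → p
q(16): 16+6=22 → w
t(19): 19+6=25 → z
u(20): 20+6=26≡0 → a
o(14): 14+6=20 → u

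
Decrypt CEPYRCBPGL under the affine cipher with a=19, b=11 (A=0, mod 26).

FBSNOFUSXA

The inverse of 19 mod 26 is 11, since 19·11=209≡1. Apply D(y)=11·(y−11) mod 26:
C(2): 11·(2−11)=-99≡5 → F
E(4): 11·(4−11)=-77≡1 → B
P(15): 11·(15−11)=44≡18 → S
Y(24): 11·(24−11)=143≡13 → N
R(17): 11·(17−11)=66≡14 → O
C(2): 11·(2−11)=-99≡5 → F
B(1): 11·(1−11)=-110≡20 → U
P(15): 11·(15−11)=44≡18 → S
G(6): 11·(6−11)=-55≡23 → X
L(11): 11·(11−11)=0 → A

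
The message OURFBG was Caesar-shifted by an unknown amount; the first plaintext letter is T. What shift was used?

21

From the crib: O(14)−T(19)=-5≡21, so the shift is 21.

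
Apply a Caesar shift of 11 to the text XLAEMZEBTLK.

X(23): 23+11=34≡8 → I
L(11): 11+11=22 → W
A(0): 0+11=11 → L
E(4): 4+11=15 → P
M(12): 12+11=23 → X
Z(25): 25+11=36≡10 → K
E(4): 4+11=15 → P
B(1): 1+11=12 → M
T(19): 19+11=30≡4 → E
L(11): 11+11=22 → W
K(10): 10+11=21 → V

IWLPXKPMEWV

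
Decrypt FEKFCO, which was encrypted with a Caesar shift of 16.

F(5): 5−16=-11≡15 → P
E(4): 4−16=-12≡14 → O
K(10): 10−16=-6≡20 → U
F(5): 5−16=-11≡15 → P
C(2): 2−16=-14≡12 → M
O(14): 14−16=-2≡24 → Y

POUPMY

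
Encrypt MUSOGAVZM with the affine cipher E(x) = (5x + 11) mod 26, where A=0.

THXDPLMGT

M(12): 5·12+11=71≡19 → T
U(20): 5·20+11=111≡7 → H
S(18): 5·18+11=101≡23 → X
O(14): 5·14+11=81≡3 → D
G(6): 5·6+11=41≡15 → P
A(0): 5·0+11=11 → L
V(21): 5·21+11=116≡12 → M
Z(25): 5·25+11=136≡6 → G
M(12): 5·12+11=71≡19 → T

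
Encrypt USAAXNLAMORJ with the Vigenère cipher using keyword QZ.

KRQZNMBZCNHI

Repeat the key across the message: QZQZQZQZQZQZ
U(20)+Q(16): 36≡10 → K
S(18)+Z(25): 43≡17 → R
A(0)+Q(16): 16 → Q
A(0)+Z(25): 25 → Z
X(23)+Q(16): 39≡13 → N
N(13)+Z(25): 38≡12 → M
L(11)+Q(16): 27≡1 → B
A(0)+Z(25): 25 → Z
M(12)+Q(16): 28≡2 → C
O(14)+Z(25): 39≡13 → N
R(17)+Q(16): 33≡7 → H
J(9)+Z(25): 34≡8 → I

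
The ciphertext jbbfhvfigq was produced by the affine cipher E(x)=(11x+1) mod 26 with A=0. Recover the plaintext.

waaykqydrz

The inverse of 11 mod 26 is 19, since 11·19=209≡1. Apply D(y)=19·(y−1) mod 26:
j(9): 19·(9−1)=152≡22 → w
b(1): 19·(1−1)=0 → a
b(1): 19·(1−1)=0 → a
f(5): 19·(5−1)=76≡24 → y
h(7): 19·(7−1)=114≡10 → k
v(21): 19·(21−1)=380≡16 → q
f(5): 19·(5−1)=76≡24 → y
i(8): 19·(8−1)=133≡3 → d
g(6): 19·(6−1)=95≡17 → r
q(16): 19·(16−1)=285≡25 → z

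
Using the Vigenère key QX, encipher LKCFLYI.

Repeat the key across the message: QXQXQXQ
L(11)+Q(16): 27≡1 → B
K(10)+X(23): 33≡7 → H
C(2)+Q(16): 18 → S
F(5)+X(23): 28≡2 → C
L(11)+Q(16): 27≡1 → B
Y(24)+X(23): 47≡21 → V
I(8)+Q(16): 24 → Y

BHSCBVY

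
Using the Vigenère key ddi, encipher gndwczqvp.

Repeat the key across the message: ddiddiddi
g(6)+d(3): 9 → j
n(13)+d(3): 16 → q
d(3)+i(8): 11 → l
w(22)+d(3): 25 → z
c(2)+d(3): 5 → f
z(25)+i(8): 33≡7 → h
q(16)+d(3): 19 → t
v(21)+d(3): 24 → y
p(15)+i(8): 23 → x

jqlzfhtyx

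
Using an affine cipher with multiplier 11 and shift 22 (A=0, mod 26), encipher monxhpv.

yujpvft

m(12): 11·12+22=154≡24 → y
o(14): 11·14+22=176≡20 → u
n(13): 11·13+22=165≡9 → j
x(23): 11·23+22=275≡15 → p
h(7): 11·7+22=99≡21 → v
p(15): 11·15+22=187≡5 → f
v(21): 11·21+22=253≡19 → t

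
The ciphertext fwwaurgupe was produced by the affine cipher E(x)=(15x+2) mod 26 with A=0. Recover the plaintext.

vkkmwbcwno

The inverse of 15 mod 26 is 7, since 15·7=105≡1. Apply D(y)=7·(y−2) mod 26:
f(5): 7·(5−2)=21 → v
w(22): 7·(22−2)=140≡10 → k
w(22): 7·(22−2)=140≡10 → k
a(0): 7·(0−2)=-14≡12 → m
u(20): 7·(20−2)=126≡22 → w
r(17): 7·(17−2)=105≡1 → b
g(6): 7·(6−2)=28≡2 → c
u(20): 7·(20−2)=126≡22 → w
p(15): 7·(15−2)=91≡13 → n
e(4): 7·(4−2)=14 → o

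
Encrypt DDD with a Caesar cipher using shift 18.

VVV

D(3): 3+18=21 → V
D(3): 3+18=21 → V
D(3): 3+18=21 → V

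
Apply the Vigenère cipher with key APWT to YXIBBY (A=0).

Repeat the key across the message: APWTAP
Y(24)+A(0): 24 → Y
X(23)+P(15): 38≡12 → M
I(8)+W(22): 30≡4 → E
B(1)+T(19): 20 → U
B(1)+A(0): 1 → B
Y(24)+P(15): 39≡13 → N

YMEUBN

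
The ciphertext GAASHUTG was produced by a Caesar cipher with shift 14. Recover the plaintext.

G(6): 6−14=-8≡18 → S
A(0): 0−14=-14≡12 → M
A(0): 0−14=-14≡12 → M
S(18): 18−14=4 → E
H(7): 7−14=-7≡19 → T
U(20): 20−14=6 → G
T(19): 19−14=5 → F
G(6): 6−14=-8≡18 → S

SMMETGFS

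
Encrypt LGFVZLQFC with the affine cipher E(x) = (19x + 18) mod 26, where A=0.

L(11): 19·11+18=227≡19 → T
G(6): 19·6+18=132≡2 → C
F(5): 19·5+18=113≡9 → J
V(21): 19·21+18=417≡1 → B
Z(25): 19·25+18=493≡25 → Z
L(11): 19·11+18=227≡19 → T
Q(16): 19·16+18=322≡10 → K
F(5): 19·5+18=113≡9 → J
C(2): 19·2+18=56≡4 → E

TCJBZTKJE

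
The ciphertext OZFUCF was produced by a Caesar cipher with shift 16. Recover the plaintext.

YJPEMP

O(14): 14−16=-2≡24 → Y
Z(25): 25−16=9 → J
F(5): 5−16=-11≡15 → P
U(20): 20−16=4 → E
C(2): 2−16=-14≡12 → M
F(5): 5−16=-11≡15 → P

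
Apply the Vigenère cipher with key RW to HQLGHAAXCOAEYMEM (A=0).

Repeat the key across the message: RWRWRWRWRWRWRWRW
H(7)+R(17): 24 → Y
Q(16)+W(22): 38≡12 → M
L(11)+R(17): 28≡2 → C
G(6)+W(22): 28≡2 → C
H(7)+R(17): 24 → Y
A(0)+W(22): 22 → W
A(0)+R(17): 17 → R
X(23)+W(22): 45≡19 → T
C(2)+R(17): 19 → T
O(14)+W(22): 36≡10 → K
A(0)+R(17): 17 → R
E(4)+W(22): 26≡0 → A
Y(24)+R(17): 41≡15 → P
M(12)+W(22): 34≡8 → I
E(4)+R(17): 21 → V
M(12)+W(22): 34≡8 → I

YMCCYWRTTKRAPIVI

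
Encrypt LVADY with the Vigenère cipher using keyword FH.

QCFKD

Repeat the key across the message: FHFHF
L(11)+F(5): 16 → Q
V(21)+H(7): 28≡2 → C
A(0)+F(5): 5 → F
D(3)+H(7): 10 → K
Y(24)+F(5): 29≡3 → D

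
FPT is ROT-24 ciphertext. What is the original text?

HRV

F(5): 5−24=-19≡7 → H
P(15): 15−24=-9≡17 → R
T(19): 19−24=-5≡21 → V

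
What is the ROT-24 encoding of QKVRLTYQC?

OITPJRWOA

Q(16): 16+24=40≡14 → O
K(10): 10+24=34≡8 → I
V(21): 21+24=45≡19 → T
R(17): 17+24=41≡15 → P
L(11): 11+24=35≡9 → J
T(19): 19+24=43≡17 → R
Y(24): 24+24=48≡22 → W
Q(16): 16+24=40≡14 → O
C(2): 2+24=26≡0 → A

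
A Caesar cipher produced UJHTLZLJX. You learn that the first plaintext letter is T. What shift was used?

From the crib: U(20)−T(19)=1, so the shift is 1.

1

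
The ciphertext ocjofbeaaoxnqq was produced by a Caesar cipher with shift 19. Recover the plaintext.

o(14): 14−19=-5≡21 → v
c(2): 2−19=-17≡9 → j
j(9): 9−19=-10≡16 → q
o(14): 14−19=-5≡21 → v
f(5): 5−19=-14≡12 → m
b(1): 1−19=-18≡8 → i
e(4): 4−19=-15≡11 → l
a(0): 0−19=-19≡7 → h
a(0): 0−19=-19≡7 → h
o(14): 14−19=-5≡21 → v
x(23): 23−19=4 → e
n(13): 13−19=-6≡20 → u
q(16): 16−19=-3≡23 → x
q(16): 16−19=-3≡23 → x

vjqvmilhhveuxx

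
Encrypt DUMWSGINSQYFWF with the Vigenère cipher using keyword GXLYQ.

JRXUIMFYQGECHD

Repeat the key across the message: GXLYQGXLYQGXLY
D(3)+G(6): 9 → J
U(20)+X(23): 43≡17 → R
M(12)+L(11): 23 → X
W(22)+Y(24): 46≡20 → U
S(18)+Q(16): 34≡8 → I
G(6)+G(6): 12 → M
I(8)+X(23): 31≡5 → F
N(13)+L(11): 24 → Y
S(18)+Y(24): 42≡16 → Q
Q(16)+Q(16): 32≡6 → G
Y(24)+G(6): 30≡4 → E
F(5)+X(23): 28≡2 → C
W(22)+L(11): 33≡7 → H
F(5)+Y(24): 29≡3 → D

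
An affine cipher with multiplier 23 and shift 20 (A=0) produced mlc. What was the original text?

The inverse of 23 mod 26 is 17, since 23·17=391≡1. Apply D(y)=17·(y−20) mod 26:
m(12): 17·(12−20)=-136≡20 → u
l(11): 17·(11−20)=-153≡3 → d
c(2): 17·(2−20)=-306≡6 → g

udg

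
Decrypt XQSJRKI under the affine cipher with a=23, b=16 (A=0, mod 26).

The inverse of 23 mod 26 is 17, since 23·17=391≡1. Apply D(y)=17·(y−16) mod 26:
X(23): 17·(23−16)=119≡15 → P
Q(16): 17·(16−16)=0 → A
S(18): 17·(18−16)=34≡8 → I
J(9): 17·(9−16)=-119≡11 → L
R(17): 17·(17−16)=17 → R
K(10): 17·(10−16)=-102≡2 → C
I(8): 17·(8−16)=-136≡20 → U

PAILRCU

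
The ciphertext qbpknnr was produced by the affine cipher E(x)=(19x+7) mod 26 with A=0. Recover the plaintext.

The inverse of 19 mod 26 is 11, since 19·11=209≡1. Apply D(y)=11·(y−7) mod 26:
q(16): 11·(16−7)=99≡21 → v
b(1): 11·(1−7)=-66≡12 → m
p(15): 11·(15−7)=88≡10 → k
k(10): 11·(10−7)=33≡7 → h
n(13): 11·(13−7)=66≡14 → o
n(13): 11·(13−7)=66≡14 → o
r(17): 11·(17−7)=110≡6 → g

vmkhoog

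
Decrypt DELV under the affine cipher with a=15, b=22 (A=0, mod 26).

The inverse of 15 mod 26 is 7, since 15·7=105≡1. Apply D(y)=7·(y−22) mod 26:
D(3): 7·(3−22)=-133≡23 → X
E(4): 7·(4−22)=-126≡4 → E
L(11): 7·(11−22)=-77≡1 → B
V(21): 7·(21−22)=-7≡19 → T

XEBT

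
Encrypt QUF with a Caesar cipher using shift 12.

CGR

Q(16): 16+12=28≡2 → C
U(20): 20+12=32≡6 → G
F(5): 5+12=17 → R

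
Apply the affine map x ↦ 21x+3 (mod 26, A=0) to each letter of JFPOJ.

J(9): 21·9+3=192≡10 → K
F(5): 21·5+3=108≡4 → E
P(15): 21·15+3=318≡6 → G
O(14): 21·14+3=297≡11 → L
J(9): 21·9+3=192≡10 → K

KEGLK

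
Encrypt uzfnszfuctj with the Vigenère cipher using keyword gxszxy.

awxmpxlrusg

Repeat the key across the message: gxszxygxszx
u(20)+g(6): 26≡0 → a
z(25)+x(23): 48≡22 → w
f(5)+s(18): 23 → x
n(13)+z(25): 38≡12 → m
s(18)+x(23): 41≡15 → p
z(25)+y(24): 49≡23 → x
f(5)+g(6): 11 → l
u(20)+x(23): 43≡17 → r
c(2)+s(18): 20 → u
t(19)+z(25): 44≡18 → s
j(9)+x(23): 32≡6 → g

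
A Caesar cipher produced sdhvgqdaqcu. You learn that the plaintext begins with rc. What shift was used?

1

From the crib: s(18)−r(17)=1, so the shift is 1.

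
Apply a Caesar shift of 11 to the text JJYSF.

J(9): 9+11=20 → U
J(9): 9+11=20 → U
Y(24): 24+11=35≡9 → J
S(18): 18+11=29≡3 → D
F(5): 5+11=16 → Q

UUJDQ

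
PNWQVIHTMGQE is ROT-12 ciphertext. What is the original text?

DBKEJWVHAUES

P(15): 15−12=3 → D
N(13): 13−12=1 → B
W(22): 22−12=10 → K
Q(16): 16−12=4 → E
V(21): 21−12=9 → J
I(8): 8−12=-4≡22 → W
H(7): 7−12=-5≡21 → V
T(19): 19−12=7 → H
M(12): 12−12=0 → A
G(6): 6−12=-6≡20 → U
Q(16): 16−12=4 → E
E(4): 4−12=-8≡18 → S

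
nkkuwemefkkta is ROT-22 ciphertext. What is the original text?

rooyaiqijooxe

n(13): 13−22=-9≡17 → r
k(10): 10−22=-12≡14 → o
k(10): 10−22=-12≡14 → o
u(20): 20−22=-2≡24 → y
w(22): 22−22=0 → a
e(4): 4−22=-18≡8 → i
m(12): 12−22=-10≡16 → q
e(4): 4−22=-18≡8 → i
f(5): 5−22=-17≡9 → j
k(10): 10−22=-12≡14 → o
k(10): 10−22=-12≡14 → o
t(19): 19−22=-3≡23 → x
a(0): 0−22=-22≡4 → e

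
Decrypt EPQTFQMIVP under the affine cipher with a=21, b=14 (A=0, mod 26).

CFKZHKQWJF

The inverse of 21 mod 26 is 5, since 21·5=105≡1. Apply D(y)=5·(y−14) mod 26:
E(4): 5·(4−14)=-50≡2 → C
P(15): 5·(15−14)=5 → F
Q(16): 5·(16−14)=10 → K
T(19): 5·(19−14)=25 → Z
F(5): 5·(5−14)=-45≡7 → H
Q(16): 5·(16−14)=10 → K
M(12): 5·(12−14)=-10≡16 → Q
I(8): 5·(8−14)=-30≡22 → W
V(21): 5·(21−14)=35≡9 → J
P(15): 5·(15−14)=5 → F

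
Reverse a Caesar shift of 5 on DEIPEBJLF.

YZDKZWEGA

D(3): 3−5=-2≡24 → Y
E(4): 4−5=-1≡25 → Z
I(8): 8−5=3 → D
P(15): 15−5=10 → K
E(4): 4−5=-1≡25 → Z
B(1): 1−5=-4≡22 → W
J(9): 9−5=4 → E
L(11): 11−5=6 → G
F(5): 5−5=0 → A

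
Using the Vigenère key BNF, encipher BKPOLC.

Repeat the key across the message: BNFBNF
B(1)+B(1): 2 → C
K(10)+N(13): 23 → X
P(15)+F(5): 20 → U
O(14)+B(1): 15 → P
L(11)+N(13): 24 → Y
C(2)+F(5): 7 → H

CXUPYH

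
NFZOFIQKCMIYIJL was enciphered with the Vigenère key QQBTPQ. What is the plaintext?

XPYVQSAUBTTISTK

Repeat the key across the ciphertext: QQBTPQQQBTPQQQB
N(13)−Q(16): -3≡23 → X
F(5)−Q(16): -11≡15 → P
Z(25)−B(1): 24 → Y
O(14)−T(19): -5≡21 → V
F(5)−P(15): -10≡16 → Q
I(8)−Q(16): -8≡18 → S
Q(16)−Q(16): 0 → A
K(10)−Q(16): -6≡20 → U
C(2)−B(1): 1 → B
M(12)−T(19): -7≡19 → T
I(8)−P(15): -7≡19 → T
Y(24)−Q(16): 8 → I
I(8)−Q(16): -8≡18 → S
J(9)−Q(16): -7≡19 → T
L(11)−B(1): 10 → K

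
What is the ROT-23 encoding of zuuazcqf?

wrrxwznc

z(25): 25+23=48≡22 → w
u(20): 20+23=43≡17 → r
u(20): 20+23=43≡17 → r
a(0): 0+23=23 → x
z(25): 25+23=48≡22 → w
c(2): 2+23=25 → z
q(16): 16+23=39≡13 → n
f(5): 5+23=28≡2 → c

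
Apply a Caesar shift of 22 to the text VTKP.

V(21): 21+22=43≡17 → R
T(19): 19+22=41≡15 → P
K(10): 10+22=32≡6 → G
P(15): 15+22=37≡11 → L

RPGL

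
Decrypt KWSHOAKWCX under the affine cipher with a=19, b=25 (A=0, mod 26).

RTBKJLRTHE

The inverse of 19 mod 26 is 11, since 19·11=209≡1. Apply D(y)=11·(y−25) mod 26:
K(10): 11·(10−25)=-165≡17 → R
W(22): 11·(22−25)=-33≡19 → T
S(18): 11·(18−25)=-77≡1 → B
H(7): 11·(7−25)=-198≡10 → K
O(14): 11·(14−25)=-121≡9 → J
A(0): 11·(0−25)=-275≡11 → L
K(10): 11·(10−25)=-165≡17 → R
W(22): 11·(22−25)=-33≡19 → T
C(2): 11·(2−25)=-253≡7 → H
X(23): 11·(23−25)=-22≡4 → E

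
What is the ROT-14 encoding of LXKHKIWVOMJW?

ZLYVYWKJCAXK

L(11): 11+14=25 → Z
X(23): 23+14=37≡11 → L
K(10): 10+14=24 → Y
H(7): 7+14=21 → V
K(10): 10+14=24 → Y
I(8): 8+14=22 → W
W(22): 22+14=36≡10 → K
V(21): 21+14=35≡9 → J
O(14): 14+14=28≡2 → C
M(12): 12+14=26≡0 → A
J(9): 9+14=23 → X
W(22): 22+14=36≡10 → K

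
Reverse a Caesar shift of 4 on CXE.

C(2): 2−4=-2≡24 → Y
X(23): 23−4=19 → T
E(4): 4−4=0 → A

YTA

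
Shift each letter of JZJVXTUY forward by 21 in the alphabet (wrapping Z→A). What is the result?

EUEQSOPT

J(9): 9+21=30≡4 → E
Z(25): 25+21=46≡20 → U
J(9): 9+21=30≡4 → E
V(21): 21+21=42≡16 → Q
X(23): 23+21=44≡18 → S
T(19): 19+21=40≡14 → O
U(20): 20+21=41≡15 → P
Y(24): 24+21=45≡19 → T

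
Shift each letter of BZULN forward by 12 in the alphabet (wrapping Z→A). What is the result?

NLGXZ

B(1): 1+12=13 → N
Z(25): 25+12=37≡11 → L
U(20): 20+12=32≡6 → G
L(11): 11+12=23 → X
N(13): 13+12=25 → Z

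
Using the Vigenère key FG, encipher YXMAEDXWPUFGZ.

DDRGJJCCUAKME

Repeat the key across the message: FGFGFGFGFGFGF
Y(24)+F(5): 29≡3 → D
X(23)+G(6): 29≡3 → D
M(12)+F(5): 17 → R
A(0)+G(6): 6 → G
E(4)+F(5): 9 → J
D(3)+G(6): 9 → J
X(23)+F(5): 28≡2 → C
W(22)+G(6): 28≡2 → C
P(15)+F(5): 20 → U
U(20)+G(6): 26≡0 → A
F(5)+F(5): 10 → K
G(6)+G(6): 12 → M
Z(25)+F(5): 30≡4 → E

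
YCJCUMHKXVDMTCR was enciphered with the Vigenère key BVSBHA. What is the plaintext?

XHRBNMGPFUWMSHZ

Repeat the key across the ciphertext: BVSBHABVSBHABVS
Y(24)−B(1): 23 → X
C(2)−V(21): -19≡7 → H
J(9)−S(18): -9≡17 → R
C(2)−B(1): 1 → B
U(20)−H(7): 13 → N
M(12)−A(0): 12 → M
H(7)−B(1): 6 → G
K(10)−V(21): -11≡15 → P
X(23)−S(18): 5 → F
V(21)−B(1): 20 → U
D(3)−H(7): -4≡22 → W
M(12)−A(0): 12 → M
T(19)−B(1): 18 → S
C(2)−V(21): -19≡7 → H
R(17)−S(18): -1≡25 → Z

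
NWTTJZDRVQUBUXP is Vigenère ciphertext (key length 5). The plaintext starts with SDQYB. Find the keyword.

VTDVI

Subtract each crib letter from the matching ciphertext letter (mod 26):
N(13)−S(18)=-5≡21 → V
W(22)−D(3)=19 → T
T(19)−Q(16)=3 → D
T(19)−Y(24)=-5≡21 → V
J(9)−B(1)=8 → I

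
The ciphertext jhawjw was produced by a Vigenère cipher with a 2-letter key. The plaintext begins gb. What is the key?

dg

Subtract each crib letter from the matching ciphertext letter (mod 26):
j(9)−g(6)=3 → d
h(7)−b(1)=6 → g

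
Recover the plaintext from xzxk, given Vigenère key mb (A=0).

lylj

Repeat the key across the ciphertext: mbmb
x(23)−m(12): 11 → l
z(25)−b(1): 24 → y
x(23)−m(12): 11 → l
k(10)−b(1): 9 → j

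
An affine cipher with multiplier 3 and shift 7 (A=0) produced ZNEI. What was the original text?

GCZJ

The inverse of 3 mod 26 is 9, since 3·9=27≡1. Apply D(y)=9·(y−7) mod 26:
Z(25): 9·(25−7)=162≡6 → G
N(13): 9·(13−7)=54≡2 → C
E(4): 9·(4−7)=-27≡25 → Z
I(8): 9·(8−7)=9 → J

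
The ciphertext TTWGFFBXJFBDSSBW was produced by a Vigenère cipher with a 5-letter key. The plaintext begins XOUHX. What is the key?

WFCZI

Subtract each crib letter from the matching ciphertext letter (mod 26):
T(19)−X(23)=-4≡22 → W
T(19)−O(14)=5 → F
W(22)−U(20)=2 → C
G(6)−H(7)=-1≡25 → Z
F(5)−X(23)=-18≡8 → I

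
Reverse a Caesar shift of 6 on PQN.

JKH

P(15): 15−6=9 → J
Q(16): 16−6=10 → K
N(13): 13−6=7 → H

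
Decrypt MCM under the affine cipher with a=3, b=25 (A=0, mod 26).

The inverse of 3 mod 26 is 9, since 3·9=27≡1. Apply D(y)=9·(y−25) mod 26:
M(12): 9·(12−25)=-117≡13 → N
C(2): 9·(2−25)=-207≡1 → B
M(12): 9·(12−25)=-117≡13 → N

NBN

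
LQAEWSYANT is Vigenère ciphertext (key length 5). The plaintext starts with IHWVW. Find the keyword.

DJEJA

Subtract each crib letter from the matching ciphertext letter (mod 26):
L(11)−I(8)=3 → D
Q(16)−H(7)=9 → J
A(0)−W(22)=-22≡4 → E
E(4)−V(21)=-17≡9 → J
W(22)−W(22)=0 → A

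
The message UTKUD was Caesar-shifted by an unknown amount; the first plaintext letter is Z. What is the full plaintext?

From the crib: U(20)−Z(25)=-5≡21, so the shift is 21.
Subtract 21 from each ciphertext letter:
U(20): 20−21=-1≡25 → Z
T(19): 19−21=-2≡24 → Y
K(10): 10−21=-11≡15 → P
U(20): 20−21=-1≡25 → Z
D(3): 3−21=-18≡8 → I

ZYPZI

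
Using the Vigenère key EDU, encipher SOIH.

WRCL

Repeat the key across the message: EDUE
S(18)+E(4): 22 → W
O(14)+D(3): 17 → R
I(8)+U(20): 28≡2 → C
H(7)+E(4): 11 → L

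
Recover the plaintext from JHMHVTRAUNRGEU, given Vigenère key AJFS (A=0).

JYHPVKMIUEMOEL

Repeat the key across the ciphertext: AJFSAJFSAJFSAJ
J(9)−A(0): 9 → J
H(7)−J(9): -2≡24 → Y
M(12)−F(5): 7 → H
H(7)−S(18): -11≡15 → P
V(21)−A(0): 21 → V
T(19)−J(9): 10 → K
R(17)−F(5): 12 → M
A(0)−S(18): -18≡8 → I
U(20)−A(0): 20 → U
N(13)−J(9): 4 → E
R(17)−F(5): 12 → M
G(6)−S(18): -12≡14 → O
E(4)−A(0): 4 → E
U(20)−J(9): 11 → L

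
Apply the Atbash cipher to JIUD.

J(9) → Q(16)
I(8) → R(17)
U(20) → F(5)
D(3) → W(22)

QRFW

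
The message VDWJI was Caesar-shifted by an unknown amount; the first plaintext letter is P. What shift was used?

6

From the crib: V(21)−P(15)=6, so the shift is 6.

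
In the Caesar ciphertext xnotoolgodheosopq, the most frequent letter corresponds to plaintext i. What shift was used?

6

The most frequent ciphertext letter is o (appears 6 times).
o is position 14; i is position 8.
Shift = 6.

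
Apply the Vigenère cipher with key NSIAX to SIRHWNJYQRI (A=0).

Repeat the key across the message: NSIAXNSIAXN
S(18)+N(13): 31≡5 → F
I(8)+S(18): 26≡0 → A
R(17)+I(8): 25 → Z
H(7)+A(0): 7 → H
W(22)+X(23): 45≡19 → T
N(13)+N(13): 26≡0 → A
J(9)+S(18): 27≡1 → B
Y(24)+I(8): 32≡6 → G
Q(16)+A(0): 16 → Q
R(17)+X(23): 40≡14 → O
I(8)+N(13): 21 → V

FAZHTABGQOV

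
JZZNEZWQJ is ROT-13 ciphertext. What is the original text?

J(9): 9−13=-4≡22 → W
Z(25): 25−13=12 → M
Z(25): 25−13=12 → M
N(13): 13−13=0 → A
E(4): 4−13=-9≡17 → R
Z(25): 25−13=12 → M
W(22): 22−13=9 → J
Q(16): 16−13=3 → D
J(9): 9−13=-4≡22 → W

WMMARMJDW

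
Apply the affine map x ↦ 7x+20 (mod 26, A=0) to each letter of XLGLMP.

X(23): 7·23+20=181≡25 → Z
L(11): 7·11+20=97≡19 → T
G(6): 7·6+20=62≡10 → K
L(11): 7·11+20=97≡19 → T
M(12): 7·12+20=104≡0 → A
P(15): 7·15+20=125≡21 → V

ZTKTAV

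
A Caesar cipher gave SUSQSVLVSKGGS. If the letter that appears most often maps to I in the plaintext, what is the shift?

The most frequent ciphertext letter is S (appears 5 times).
S is position 18; I is position 8.
Shift = 10.

10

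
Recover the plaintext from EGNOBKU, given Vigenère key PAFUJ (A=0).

PGIUSVU

Repeat the key across the ciphertext: PAFUJPA
E(4)−P(15): -11≡15 → P
G(6)−A(0): 6 → G
N(13)−F(5): 8 → I
O(14)−U(20): -6≡20 → U
B(1)−J(9): -8≡18 → S
K(10)−P(15): -5≡21 → V
U(20)−A(0): 20 → U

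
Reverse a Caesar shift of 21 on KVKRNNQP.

K(10): 10−21=-11≡15 → P
V(21): 21−21=0 → A
K(10): 10−21=-11≡15 → P
R(17): 17−21=-4≡22 → W
N(13): 13−21=-8≡18 → S
N(13): 13−21=-8≡18 → S
Q(16): 16−21=-5≡21 → V
P(15): 15−21=-6≡20 → U

PAPWSSVU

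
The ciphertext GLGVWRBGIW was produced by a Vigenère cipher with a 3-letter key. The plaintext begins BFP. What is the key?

Subtract each crib letter from the matching ciphertext letter (mod 26):
G(6)−B(1)=5 → F
L(11)−F(5)=6 → G
G(6)−P(15)=-9≡17 → R

FGR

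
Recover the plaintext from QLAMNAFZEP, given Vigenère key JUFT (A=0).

Repeat the key across the ciphertext: JUFTJUFTJU
Q(16)−J(9): 7 → H
L(11)−U(20): -9≡17 → R
A(0)−F(5): -5≡21 → V
M(12)−T(19): -7≡19 → T
N(13)−J(9): 4 → E
A(0)−U(20): -20≡6 → G
F(5)−F(5): 0 → A
Z(25)−T(19): 6 → G
E(4)−J(9): -5≡21 → V
P(15)−U(20): -5≡21 → V

HRVTEGAGVV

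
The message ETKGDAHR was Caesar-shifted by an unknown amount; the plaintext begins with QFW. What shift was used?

14

From the crib: E(4)−Q(16)=-12≡14, so the shift is 14.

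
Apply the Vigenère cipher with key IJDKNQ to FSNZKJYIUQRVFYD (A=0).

NBQJXZGRXAELNHG

Repeat the key across the message: IJDKNQIJDKNQIJD
F(5)+I(8): 13 → N
S(18)+J(9): 27≡1 → B
N(13)+D(3): 16 → Q
Z(25)+K(10): 35≡9 → J
K(10)+N(13): 23 → X
J(9)+Q(16): 25 → Z
Y(24)+I(8): 32≡6 → G
I(8)+J(9): 17 → R
U(20)+D(3): 23 → X
Q(16)+K(10): 26≡0 → A
R(17)+N(13): 30≡4 → E
V(21)+Q(16): 37≡11 → L
F(5)+I(8): 13 → N
Y(24)+J(9): 33≡7 → H
D(3)+D(3): 6 → G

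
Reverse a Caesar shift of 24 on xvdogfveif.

x(23): 23−24=-1≡25 → z
v(21): 21−24=-3≡23 → x
d(3): 3−24=-21≡5 → f
o(14): 14−24=-10≡16 → q
g(6): 6−24=-18≡8 → i
f(5): 5−24=-19≡7 → h
v(21): 21−24=-3≡23 → x
e(4): 4−24=-20≡6 → g
i(8): 8−24=-16≡10 → k
f(5): 5−24=-19≡7 → h

zxfqihxgkh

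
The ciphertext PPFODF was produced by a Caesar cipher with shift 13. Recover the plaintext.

CCSBQS

P(15): 15−13=2 → C
P(15): 15−13=2 → C
F(5): 5−13=-8≡18 → S
O(14): 14−13=1 → B
D(3): 3−13=-10≡16 → Q
F(5): 5−13=-8≡18 → S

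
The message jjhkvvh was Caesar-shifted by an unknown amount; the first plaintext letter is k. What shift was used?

From the crib: j(9)−k(10)=-1≡25, so the shift is 25.

25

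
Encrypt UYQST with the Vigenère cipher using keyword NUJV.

HSZNG

Repeat the key across the message: NUJVN
U(20)+N(13): 33≡7 → H
Y(24)+U(20): 44≡18 → S
Q(16)+J(9): 25 → Z
S(18)+V(21): 39≡13 → N
T(19)+N(13): 32≡6 → G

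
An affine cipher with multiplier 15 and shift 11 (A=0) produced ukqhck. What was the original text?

The inverse of 15 mod 26 is 7, since 15·7=105≡1. Apply D(y)=7·(y−11) mod 26:
u(20): 7·(20−11)=63≡11 → l
k(10): 7·(10−11)=-7≡19 → t
q(16): 7·(16−11)=35≡9 → j
h(7): 7·(7−11)=-28≡24 → y
c(2): 7·(2−11)=-63≡15 → p
k(10): 7·(10−11)=-7≡19 → t

ltjypt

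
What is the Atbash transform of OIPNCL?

LRKMXO

O(14) → L(11)
I(8) → R(17)
P(15) → K(10)
N(13) → M(12)
C(2) → X(23)
L(11) → O(14)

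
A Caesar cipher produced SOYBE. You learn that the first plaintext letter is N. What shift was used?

5

From the crib: S(18)−N(13)=5, so the shift is 5.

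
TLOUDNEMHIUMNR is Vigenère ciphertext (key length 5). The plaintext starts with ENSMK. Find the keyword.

Subtract each crib letter from the matching ciphertext letter (mod 26):
T(19)−E(4)=15 → P
L(11)−N(13)=-2≡24 → Y
O(14)−S(18)=-4≡22 → W
U(20)−M(12)=8 → I
D(3)−K(10)=-7≡19 → T

PYWIT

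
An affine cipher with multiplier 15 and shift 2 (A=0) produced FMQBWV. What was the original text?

VSUTKD

The inverse of 15 mod 26 is 7, since 15·7=105≡1. Apply D(y)=7·(y−2) mod 26:
F(5): 7·(5−2)=21 → V
M(12): 7·(12−2)=70≡18 → S
Q(16): 7·(16−2)=98≡20 → U
B(1): 7·(1−2)=-7≡19 → T
W(22): 7·(22−2)=140≡10 → K
V(21): 7·(21−2)=133≡3 → D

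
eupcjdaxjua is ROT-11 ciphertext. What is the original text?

e(4): 4−11=-7≡19 → t
u(20): 20−11=9 → j
p(15): 15−11=4 → e
c(2): 2−11=-9≡17 → r
j(9): 9−11=-2≡24 → y
d(3): 3−11=-8≡18 → s
a(0): 0−11=-11≡15 → p
x(23): 23−11=12 → m
j(9): 9−11=-2≡24 → y
u(20): 20−11=9 → j
a(0): 0−11=-11≡15 → p

tjeryspmyjp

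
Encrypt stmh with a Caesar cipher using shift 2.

uvoj

s(18): 18+2=20 → u
t(19): 19+2=21 → v
m(12): 12+2=14 → o
h(7): 7+2=9 → j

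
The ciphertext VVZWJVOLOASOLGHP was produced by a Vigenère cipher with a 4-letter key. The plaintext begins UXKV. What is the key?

Subtract each crib letter from the matching ciphertext letter (mod 26):
V(21)−U(20)=1 → B
V(21)−X(23)=-2≡24 → Y
Z(25)−K(10)=15 → P
W(22)−V(21)=1 → B

BYPB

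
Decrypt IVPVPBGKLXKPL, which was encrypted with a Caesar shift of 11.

XKEKEQVZAMZEA

I(8): 8−11=-3≡23 → X
V(21): 21−11=10 → K
P(15): 15−11=4 → E
V(21): 21−11=10 → K
P(15): 15−11=4 → E
B(1): 1−11=-10≡16 → Q
G(6): 6−11=-5≡21 → V
K(10): 10−11=-1≡25 → Z
L(11): 11−11=0 → A
X(23): 23−11=12 → M
K(10): 10−11=-1≡25 → Z
P(15): 15−11=4 → E
L(11): 11−11=0 → A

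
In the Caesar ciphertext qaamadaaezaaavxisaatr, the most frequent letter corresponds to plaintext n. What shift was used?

13

The most frequent ciphertext letter is a (appears 10 times).
a is position 0; n is position 13.
Shift = -13≡13.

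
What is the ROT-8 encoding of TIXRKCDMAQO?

BQFZSKLUIYW

T(19): 19+8=27≡1 → B
I(8): 8+8=16 → Q
X(23): 23+8=31≡5 → F
R(17): 17+8=25 → Z
K(10): 10+8=18 → S
C(2): 2+8=10 → K
D(3): 3+8=11 → L
M(12): 12+8=20 → U
A(0): 0+8=8 → I
Q(16): 16+8=24 → Y
O(14): 14+8=22 → W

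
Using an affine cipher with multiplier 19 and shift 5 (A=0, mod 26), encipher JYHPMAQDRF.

J(9): 19·9+5=176≡20 → U
Y(24): 19·24+5=461≡19 → T
H(7): 19·7+5=138≡8 → I
P(15): 19·15+5=290≡4 → E
M(12): 19·12+5=233≡25 → Z
A(0): 19·0+5=5 → F
Q(16): 19·16+5=309≡23 → X
D(3): 19·3+5=62≡10 → K
R(17): 19·17+5=328≡16 → Q
F(5): 19·5+5=100≡22 → W

UTIEZFXKQW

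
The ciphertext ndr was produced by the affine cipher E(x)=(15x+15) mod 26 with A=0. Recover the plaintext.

muo

The inverse of 15 mod 26 is 7, since 15·7=105≡1. Apply D(y)=7·(y−15) mod 26:
n(13): 7·(13−15)=-14≡12 → m
d(3): 7·(3−15)=-84≡20 → u
r(17): 7·(17−15)=14 → o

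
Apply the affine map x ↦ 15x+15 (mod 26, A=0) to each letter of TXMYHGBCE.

OWNLQBETX

T(19): 15·19+15=300≡14 → O
X(23): 15·23+15=360≡22 → W
M(12): 15·12+15=195≡13 → N
Y(24): 15·24+15=375≡11 → L
H(7): 15·7+15=120≡16 → Q
G(6): 15·6+15=105≡1 → B
B(1): 15·1+15=30≡4 → E
C(2): 15·2+15=45≡19 → T
E(4): 15·4+15=75≡23 → X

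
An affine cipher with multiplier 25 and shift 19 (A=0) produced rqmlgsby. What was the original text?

The inverse of 25 mod 26 is 25, since 25·25=625≡1. Apply D(y)=25·(y−19) mod 26:
r(17): 25·(17−19)=-50≡2 → c
q(16): 25·(16−19)=-75≡3 → d
m(12): 25·(12−19)=-175≡7 → h
l(11): 25·(11−19)=-200≡8 → i
g(6): 25·(6−19)=-325≡13 → n
s(18): 25·(18−19)=-25≡1 → b
b(1): 25·(1−19)=-450≡18 → s
y(24): 25·(24−19)=125≡21 → v

cdhinbsv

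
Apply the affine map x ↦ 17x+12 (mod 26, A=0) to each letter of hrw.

h(7): 17·7+12=131≡1 → b
r(17): 17·17+12=301≡15 → p
w(22): 17·22+12=386≡22 → w

bpw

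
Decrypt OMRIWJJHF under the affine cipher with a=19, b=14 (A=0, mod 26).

The inverse of 19 mod 26 is 11, since 19·11=209≡1. Apply D(y)=11·(y−14) mod 26:
O(14): 11·(14−14)=0 → A
M(12): 11·(12−14)=-22≡4 → E
R(17): 11·(17−14)=33≡7 → H
I(8): 11·(8−14)=-66≡12 → M
W(22): 11·(22−14)=88≡10 → K
J(9): 11·(9−14)=-55≡23 → X
J(9): 11·(9−14)=-55≡23 → X
H(7): 11·(7−14)=-77≡1 → B
F(5): 11·(5−14)=-99≡5 → F

AEHMKXXBF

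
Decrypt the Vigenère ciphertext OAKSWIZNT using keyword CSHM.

Repeat the key across the ciphertext: CSHMCSHMC
O(14)−C(2): 12 → M
A(0)−S(18): -18≡8 → I
K(10)−H(7): 3 → D
S(18)−M(12): 6 → G
W(22)−C(2): 20 → U
I(8)−S(18): -10≡16 → Q
Z(25)−H(7): 18 → S
N(13)−M(12): 1 → B
T(19)−C(2): 17 → R

MIDGUQSBR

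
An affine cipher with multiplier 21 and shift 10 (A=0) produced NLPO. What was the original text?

PFZU

The inverse of 21 mod 26 is 5, since 21·5=105≡1. Apply D(y)=5·(y−10) mod 26:
N(13): 5·(13−10)=15 → P
L(11): 5·(11−10)=5 → F
P(15): 5·(15−10)=25 → Z
O(14): 5·(14−10)=20 → U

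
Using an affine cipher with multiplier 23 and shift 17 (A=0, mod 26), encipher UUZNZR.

JJUEUS

U(20): 23·20+17=477≡9 → J
U(20): 23·20+17=477≡9 → J
Z(25): 23·25+17=592≡20 → U
N(13): 23·13+17=316≡4 → E
Z(25): 23·25+17=592≡20 → U
R(17): 23·17+17=408≡18 → S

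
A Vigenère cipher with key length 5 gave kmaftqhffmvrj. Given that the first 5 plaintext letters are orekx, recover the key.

Subtract each crib letter from the matching ciphertext letter (mod 26):
k(10)−o(14)=-4≡22 → w
m(12)−r(17)=-5≡21 → v
a(0)−e(4)=-4≡22 → w
f(5)−k(10)=-5≡21 → v
t(19)−x(23)=-4≡22 → w

wvwvw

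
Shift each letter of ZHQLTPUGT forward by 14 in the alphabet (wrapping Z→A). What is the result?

NVEZHDIUH

Z(25): 25+14=39≡13 → N
H(7): 7+14=21 → V
Q(16): 16+14=30≡4 → E
L(11): 11+14=25 → Z
T(19): 19+14=33≡7 → H
P(15): 15+14=29≡3 → D
U(20): 20+14=34≡8 → I
G(6): 6+14=20 → U
T(19): 19+14=33≡7 → H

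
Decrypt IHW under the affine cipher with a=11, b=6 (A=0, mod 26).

MTS

The inverse of 11 mod 26 is 19, since 11·19=209≡1. Apply D(y)=19·(y−6) mod 26:
I(8): 19·(8−6)=38≡12 → M
H(7): 19·(7−6)=19 → T
W(22): 19·(22−6)=304≡18 → S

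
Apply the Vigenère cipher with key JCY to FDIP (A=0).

OFGY

Repeat the key across the message: JCYJ
F(5)+J(9): 14 → O
D(3)+C(2): 5 → F
I(8)+Y(24): 32≡6 → G
P(15)+J(9): 24 → Y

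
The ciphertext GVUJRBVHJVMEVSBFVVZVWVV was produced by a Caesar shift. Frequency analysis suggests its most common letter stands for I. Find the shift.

The most frequent ciphertext letter is V (appears 9 times).
V is position 21; I is position 8.
Shift = 13.

13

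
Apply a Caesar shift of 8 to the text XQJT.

FYRB

X(23): 23+8=31≡5 → F
Q(16): 16+8=24 → Y
J(9): 9+8=17 → R
T(19): 19+8=27≡1 → B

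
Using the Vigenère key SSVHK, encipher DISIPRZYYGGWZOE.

Repeat the key across the message: SSVHKSSVHKSSVHK
D(3)+S(18): 21 → V
I(8)+S(18): 26≡0 → A
S(18)+V(21): 39≡13 → N
I(8)+H(7): 15 → P
P(15)+K(10): 25 → Z
R(17)+S(18): 35≡9 → J
Z(25)+S(18): 43≡17 → R
Y(24)+V(21): 45≡19 → T
Y(24)+H(7): 31≡5 → F
G(6)+K(10): 16 → Q
G(6)+S(18): 24 → Y
W(22)+S(18): 40≡14 → O
Z(25)+V(21): 46≡20 → U
O(14)+H(7): 21 → V
E(4)+K(10): 14 → O

VANPZJRTFQYOUVO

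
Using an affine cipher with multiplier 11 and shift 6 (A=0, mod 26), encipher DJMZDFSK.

NBIVNJWM

D(3): 11·3+6=39≡13 → N
J(9): 11·9+6=105≡1 → B
M(12): 11·12+6=138≡8 → I
Z(25): 11·25+6=281≡21 → V
D(3): 11·3+6=39≡13 → N
F(5): 11·5+6=61≡9 → J
S(18): 11·18+6=204≡22 → W
K(10): 11·10+6=116≡12 → M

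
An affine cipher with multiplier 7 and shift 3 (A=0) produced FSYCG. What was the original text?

The inverse of 7 mod 26 is 15, since 7·15=105≡1. Apply D(y)=15·(y−3) mod 26:
F(5): 15·(5−3)=30≡4 → E
S(18): 15·(18−3)=225≡17 → R
Y(24): 15·(24−3)=315≡3 → D
C(2): 15·(2−3)=-15≡11 → L
G(6): 15·(6−3)=45≡19 → T

ERDLT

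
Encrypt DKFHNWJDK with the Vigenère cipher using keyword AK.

Repeat the key across the message: AKAKAKAKA
D(3)+A(0): 3 → D
K(10)+K(10): 20 → U
F(5)+A(0): 5 → F
H(7)+K(10): 17 → R
N(13)+A(0): 13 → N
W(22)+K(10): 32≡6 → G
J(9)+A(0): 9 → J
D(3)+K(10): 13 → N
K(10)+A(0): 10 → K

DUFRNGJNK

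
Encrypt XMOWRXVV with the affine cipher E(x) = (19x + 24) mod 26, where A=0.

X(23): 19·23+24=461≡19 → T
M(12): 19·12+24=252≡18 → S
O(14): 19·14+24=290≡4 → E
W(22): 19·22+24=442≡0 → A
R(17): 19·17+24=347≡9 → J
X(23): 19·23+24=461≡19 → T
V(21): 19·21+24=423≡7 → H
V(21): 19·21+24=423≡7 → H

TSEAJTHH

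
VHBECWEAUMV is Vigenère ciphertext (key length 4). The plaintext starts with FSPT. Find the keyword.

Subtract each crib letter from the matching ciphertext letter (mod 26):
V(21)−F(5)=16 → Q
H(7)−S(18)=-11≡15 → P
B(1)−P(15)=-14≡12 → M
E(4)−T(19)=-15≡11 → L

QPML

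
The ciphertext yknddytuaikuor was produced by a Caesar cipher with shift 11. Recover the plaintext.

nzcssnijpxzjdg

y(24): 24−11=13 → n
k(10): 10−11=-1≡25 → z
n(13): 13−11=2 → c
d(3): 3−11=-8≡18 → s
d(3): 3−11=-8≡18 → s
y(24): 24−11=13 → n
t(19): 19−11=8 → i
u(20): 20−11=9 → j
a(0): 0−11=-11≡15 → p
i(8): 8−11=-3≡23 → x
k(10): 10−11=-1≡25 → z
u(20): 20−11=9 → j
o(14): 14−11=3 → d
r(17): 17−11=6 → g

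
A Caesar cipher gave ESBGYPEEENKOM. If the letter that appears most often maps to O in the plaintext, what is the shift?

16

The most frequent ciphertext letter is E (appears 4 times).
E is position 4; O is position 14.
Shift = -10≡16.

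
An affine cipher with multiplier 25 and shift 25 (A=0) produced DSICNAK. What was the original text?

The inverse of 25 mod 26 is 25, since 25·25=625≡1. Apply D(y)=25·(y−25) mod 26:
D(3): 25·(3−25)=-550≡22 → W
S(18): 25·(18−25)=-175≡7 → H
I(8): 25·(8−25)=-425≡17 → R
C(2): 25·(2−25)=-575≡23 → X
N(13): 25·(13−25)=-300≡12 → M
A(0): 25·(0−25)=-625≡25 → Z
K(10): 25·(10−25)=-375≡15 → P

WHRXMZP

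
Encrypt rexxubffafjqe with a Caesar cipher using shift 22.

nattqxbbwbfma

r(17): 17+22=39≡13 → n
e(4): 4+22=26≡0 → a
x(23): 23+22=45≡19 → t
x(23): 23+22=45≡19 → t
u(20): 20+22=42≡16 → q
b(1): 1+22=23 → x
f(5): 5+22=27≡1 → b
f(5): 5+22=27≡1 → b
a(0): 0+22=22 → w
f(5): 5+22=27≡1 → b
j(9): 9+22=31≡5 → f
q(16): 16+22=38≡12 → m
e(4): 4+22=26≡0 → a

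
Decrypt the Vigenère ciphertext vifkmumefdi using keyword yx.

xlhnoxohhgk

Repeat the key across the ciphertext: yxyxyxyxyxy
v(21)−y(24): -3≡23 → x
i(8)−x(23): -15≡11 → l
f(5)−y(24): -19≡7 → h
k(10)−x(23): -13≡13 → n
m(12)−y(24): -12≡14 → o
u(20)−x(23): -3≡23 → x
m(12)−y(24): -12≡14 → o
e(4)−x(23): -19≡7 → h
f(5)−y(24): -19≡7 → h
d(3)−x(23): -20≡6 → g
i(8)−y(24): -16≡10 → k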